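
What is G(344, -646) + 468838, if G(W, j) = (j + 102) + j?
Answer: 467648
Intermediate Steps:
G(W, j) = 102 + 2*j (G(W, j) = (102 + j) + j = 102 + 2*j)
G(344, -646) + 468838 = (102 + 2*(-646)) + 468838 = (102 - 1292) + 468838 = -1190 + 468838 = 467648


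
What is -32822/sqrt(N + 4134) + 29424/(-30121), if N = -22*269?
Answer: -29424/30121 + 16411*I*sqrt(446)/446 ≈ -0.97686 + 777.08*I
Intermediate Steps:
N = -5918
-32822/sqrt(N + 4134) + 29424/(-30121) = -32822/sqrt(-5918 + 4134) + 29424/(-30121) = -32822*(-I*sqrt(446)/892) + 29424*(-1/30121) = -32822*(-I*sqrt(446)/892) - 29424/30121 = -(-16411)*I*sqrt(446)/446 - 29424/30121 = 16411*I*sqrt(446)/446 - 29424/30121 = -29424/30121 + 16411*I*sqrt(446)/446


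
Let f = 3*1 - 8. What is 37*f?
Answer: -185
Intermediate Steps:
f = -5 (f = 3 - 8 = -5)
37*f = 37*(-5) = -185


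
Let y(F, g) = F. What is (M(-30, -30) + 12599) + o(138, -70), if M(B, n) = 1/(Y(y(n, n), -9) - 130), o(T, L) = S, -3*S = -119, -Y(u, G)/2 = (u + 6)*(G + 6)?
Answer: 10388981/822 ≈ 12639.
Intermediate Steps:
Y(u, G) = -2*(6 + G)*(6 + u) (Y(u, G) = -2*(u + 6)*(G + 6) = -2*(6 + u)*(6 + G) = -2*(6 + G)*(6 + u))
S = 119/3 (S = -⅓*(-119) = 119/3 ≈ 39.667)
o(T, L) = 119/3
M(B, n) = 1/(-94 + 6*n) (M(B, n) = 1/((-72 - 12*(-9) - 12*n - 2*(-9)*n) - 130) = 1/((-72 + 108 - 12*n + 18*n) - 130) = 1/((36 + 6*n) - 130) = 1/(-94 + 6*n))
(M(-30, -30) + 12599) + o(138, -70) = (1/(2*(-47 + 3*(-30))) + 12599) + 119/3 = (1/(2*(-47 - 90)) + 12599) + 119/3 = ((½)/(-137) + 12599) + 119/3 = ((½)*(-1/137) + 12599) + 119/3 = (-1/274 + 12599) + 119/3 = 3452125/274 + 119/3 = 10388981/822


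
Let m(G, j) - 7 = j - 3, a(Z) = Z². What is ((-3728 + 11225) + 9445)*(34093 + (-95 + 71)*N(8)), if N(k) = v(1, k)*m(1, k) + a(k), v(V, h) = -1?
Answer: 556459990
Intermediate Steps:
m(G, j) = 4 + j (m(G, j) = 7 + (j - 3) = 7 + (-3 + j) = 4 + j)
N(k) = -4 + k² - k (N(k) = -(4 + k) + k² = (-4 - k) + k² = -4 + k² - k)
((-3728 + 11225) + 9445)*(34093 + (-95 + 71)*N(8)) = ((-3728 + 11225) + 9445)*(34093 + (-95 + 71)*(-4 + 8² - 1*8)) = (7497 + 9445)*(34093 - 24*(-4 + 64 - 8)) = 16942*(34093 - 24*52) = 16942*(34093 - 1248) = 16942*32845 = 556459990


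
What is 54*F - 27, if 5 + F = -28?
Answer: -1809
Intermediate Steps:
F = -33 (F = -5 - 28 = -33)
54*F - 27 = 54*(-33) - 27 = -1782 - 27 = -1809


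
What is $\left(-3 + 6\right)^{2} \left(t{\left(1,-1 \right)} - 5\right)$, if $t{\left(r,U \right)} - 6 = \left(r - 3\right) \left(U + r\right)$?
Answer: $9$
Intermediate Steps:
$t{\left(r,U \right)} = 6 + \left(-3 + r\right) \left(U + r\right)$ ($t{\left(r,U \right)} = 6 + \left(r - 3\right) \left(U + r\right) = 6 + \left(-3 + r\right) \left(U + r\right)$)
$\left(-3 + 6\right)^{2} \left(t{\left(1,-1 \right)} - 5\right) = \left(-3 + 6\right)^{2} \left(\left(6 + 1^{2} - -3 - 3 - 1\right) - 5\right) = 3^{2} \left(\left(6 + 1 + 3 - 3 - 1\right) - 5\right) = 9 \left(6 - 5\right) = 9 \cdot 1 = 9$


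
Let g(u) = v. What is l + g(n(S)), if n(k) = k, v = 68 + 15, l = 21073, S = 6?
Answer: 21156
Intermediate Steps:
v = 83
g(u) = 83
l + g(n(S)) = 21073 + 83 = 21156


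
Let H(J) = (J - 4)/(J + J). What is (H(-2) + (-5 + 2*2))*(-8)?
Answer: -4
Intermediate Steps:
H(J) = (-4 + J)/(2*J) (H(J) = (-4 + J)/((2*J)) = (-4 + J)*(1/(2*J)) = (-4 + J)/(2*J))
(H(-2) + (-5 + 2*2))*(-8) = ((½)*(-4 - 2)/(-2) + (-5 + 2*2))*(-8) = ((½)*(-½)*(-6) + (-5 + 4))*(-8) = (3/2 - 1)*(-8) = (½)*(-8) = -4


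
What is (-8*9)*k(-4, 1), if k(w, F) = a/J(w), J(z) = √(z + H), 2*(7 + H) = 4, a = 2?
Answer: 48*I ≈ 48.0*I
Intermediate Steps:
H = -5 (H = -7 + (½)*4 = -7 + 2 = -5)
J(z) = √(-5 + z) (J(z) = √(z - 5) = √(-5 + z))
k(w, F) = 2/√(-5 + w) (k(w, F) = 2/(√(-5 + w)) = 2/√(-5 + w))
(-8*9)*k(-4, 1) = (-8*9)*(2/√(-5 - 4)) = -144/√(-9) = -144*(-I/3) = -(-48)*I = 48*I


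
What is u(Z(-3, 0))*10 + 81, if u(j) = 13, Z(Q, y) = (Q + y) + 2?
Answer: 211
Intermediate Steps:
Z(Q, y) = 2 + Q + y
u(Z(-3, 0))*10 + 81 = 13*10 + 81 = 130 + 81 = 211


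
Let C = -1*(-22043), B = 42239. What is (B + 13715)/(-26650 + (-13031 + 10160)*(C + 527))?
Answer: -27977/32412560 ≈ -0.00086315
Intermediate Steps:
C = 22043
(B + 13715)/(-26650 + (-13031 + 10160)*(C + 527)) = (42239 + 13715)/(-26650 + (-13031 + 10160)*(22043 + 527)) = 55954/(-26650 - 2871*22570) = 55954/(-26650 - 64798470) = 55954/(-64825120) = 55954*(-1/64825120) = -27977/32412560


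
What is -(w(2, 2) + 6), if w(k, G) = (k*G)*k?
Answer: -14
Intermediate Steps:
w(k, G) = G*k**2 (w(k, G) = (G*k)*k = G*k**2)
-(w(2, 2) + 6) = -(2*2**2 + 6) = -(2*4 + 6) = -(8 + 6) = -1*14 = -14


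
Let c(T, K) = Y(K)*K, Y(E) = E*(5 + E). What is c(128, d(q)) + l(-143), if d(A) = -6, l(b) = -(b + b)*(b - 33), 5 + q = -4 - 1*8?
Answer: -50372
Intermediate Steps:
q = -17 (q = -5 + (-4 - 1*8) = -5 + (-4 - 8) = -5 - 12 = -17)
l(b) = -2*b*(-33 + b)
c(T, K) = K²*(5 + K) (c(T, K) = (K*(5 + K))*K = K²*(5 + K))
c(128, d(q)) + l(-143) = (-6)²*(5 - 6) + 2*(-143)*(33 - 1*(-143)) = 36*(-1) + 2*(-143)*(33 + 143) = -36 + 2*(-143)*176 = -36 - 50336 = -50372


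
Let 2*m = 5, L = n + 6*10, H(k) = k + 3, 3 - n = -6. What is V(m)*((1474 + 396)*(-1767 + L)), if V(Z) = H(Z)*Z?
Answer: -43659825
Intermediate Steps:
n = 9 (n = 3 - 1*(-6) = 3 + 6 = 9)
H(k) = 3 + k
L = 69 (L = 9 + 6*10 = 9 + 60 = 69)
m = 5/2 (m = (½)*5 = 5/2 ≈ 2.5000)
V(Z) = Z*(3 + Z) (V(Z) = (3 + Z)*Z = Z*(3 + Z))
V(m)*((1474 + 396)*(-1767 + L)) = (5*(3 + 5/2)/2)*((1474 + 396)*(-1767 + 69)) = ((5/2)*(11/2))*(1870*(-1698)) = (55/4)*(-3175260) = -43659825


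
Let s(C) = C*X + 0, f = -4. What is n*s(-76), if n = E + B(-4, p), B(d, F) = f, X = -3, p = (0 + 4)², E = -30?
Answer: -7752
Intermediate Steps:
p = 16 (p = 4² = 16)
B(d, F) = -4
s(C) = -3*C (s(C) = C*(-3) + 0 = -3*C + 0 = -3*C)
n = -34 (n = -30 - 4 = -34)
n*s(-76) = -(-102)*(-76) = -34*228 = -7752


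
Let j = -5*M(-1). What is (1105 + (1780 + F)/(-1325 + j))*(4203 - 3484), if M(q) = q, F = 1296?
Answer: 261630439/330 ≈ 7.9282e+5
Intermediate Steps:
j = 5 (j = -5*(-1) = 5)
(1105 + (1780 + F)/(-1325 + j))*(4203 - 3484) = (1105 + (1780 + 1296)/(-1325 + 5))*(4203 - 3484) = (1105 + 3076/(-1320))*719 = (1105 + 3076*(-1/1320))*719 = (1105 - 769/330)*719 = (363881/330)*719 = 261630439/330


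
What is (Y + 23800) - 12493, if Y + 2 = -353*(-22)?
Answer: 19071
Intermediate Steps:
Y = 7764 (Y = -2 - 353*(-22) = -2 + 7766 = 7764)
(Y + 23800) - 12493 = (7764 + 23800) - 12493 = 31564 - 12493 = 19071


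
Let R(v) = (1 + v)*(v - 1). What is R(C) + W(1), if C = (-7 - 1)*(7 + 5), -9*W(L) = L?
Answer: 82934/9 ≈ 9214.9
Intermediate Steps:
W(L) = -L/9
C = -96 (C = -8*12 = -96)
R(v) = (1 + v)*(-1 + v)
R(C) + W(1) = (-1 + (-96)²) - ⅑*1 = (-1 + 9216) - ⅑ = 9215 - ⅑ = 82934/9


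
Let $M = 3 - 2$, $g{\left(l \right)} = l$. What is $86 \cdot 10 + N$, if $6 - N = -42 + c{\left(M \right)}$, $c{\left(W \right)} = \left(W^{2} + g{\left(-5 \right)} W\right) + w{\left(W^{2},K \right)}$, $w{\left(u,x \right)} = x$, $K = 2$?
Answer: $910$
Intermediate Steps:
$M = 1$ ($M = 3 - 2 = 1$)
$c{\left(W \right)} = 2 + W^{2} - 5 W$ ($c{\left(W \right)} = \left(W^{2} - 5 W\right) + 2 = 2 + W^{2} - 5 W$)
$N = 50$ ($N = 6 - \left(-42 + \left(2 + 1^{2} - 5\right)\right) = 6 - \left(-42 + \left(2 + 1 - 5\right)\right) = 6 - \left(-42 - 2\right) = 6 - -44 = 6 + 44 = 50$)
$86 \cdot 10 + N = 86 \cdot 10 + 50 = 860 + 50 = 910$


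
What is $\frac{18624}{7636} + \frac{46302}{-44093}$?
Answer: $\frac{116906490}{84173537} \approx 1.3889$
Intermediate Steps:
$\frac{18624}{7636} + \frac{46302}{-44093} = 18624 \cdot \frac{1}{7636} + 46302 \left(- \frac{1}{44093}\right) = \frac{4656}{1909} - \frac{46302}{44093} = \frac{116906490}{84173537}$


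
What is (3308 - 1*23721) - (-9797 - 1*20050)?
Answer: 9434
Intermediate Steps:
(3308 - 1*23721) - (-9797 - 1*20050) = (3308 - 23721) - (-9797 - 20050) = -20413 - 1*(-29847) = -20413 + 29847 = 9434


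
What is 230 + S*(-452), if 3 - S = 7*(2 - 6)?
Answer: -13782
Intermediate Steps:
S = 31 (S = 3 - 7*(2 - 6) = 3 - 7*(-4) = 3 - 1*(-28) = 3 + 28 = 31)
230 + S*(-452) = 230 + 31*(-452) = 230 - 14012 = -13782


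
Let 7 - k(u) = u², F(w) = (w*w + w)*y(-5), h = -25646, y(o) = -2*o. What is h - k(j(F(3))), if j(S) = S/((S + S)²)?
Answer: -5910451199/230400 ≈ -25653.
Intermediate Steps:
F(w) = 10*w + 10*w² (F(w) = (w*w + w)*(-2*(-5)) = (w² + w)*10 = (w + w²)*10 = 10*w + 10*w²)
j(S) = 1/(4*S) (j(S) = S/((2*S)²) = S/((4*S²)) = S*(1/(4*S²)) = 1/(4*S))
k(u) = 7 - u²
h - k(j(F(3))) = -25646 - (7 - (1/(4*((10*3*(1 + 3)))))²) = -25646 - (7 - (1/(4*((10*3*4))))²) = -25646 - (7 - ((¼)/120)²) = -25646 - (7 - ((¼)*(1/120))²) = -25646 - (7 - (1/480)²) = -25646 - (7 - 1*1/230400) = -25646 - (7 - 1/230400) = -25646 - 1*1612799/230400 = -25646 - 1612799/230400 = -5910451199/230400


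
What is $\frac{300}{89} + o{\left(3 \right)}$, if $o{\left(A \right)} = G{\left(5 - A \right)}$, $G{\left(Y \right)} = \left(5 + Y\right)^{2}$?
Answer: $\frac{4661}{89} \approx 52.371$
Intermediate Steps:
$o{\left(A \right)} = \left(10 - A\right)^{2}$ ($o{\left(A \right)} = \left(5 - \left(-5 + A\right)\right)^{2} = \left(10 - A\right)^{2}$)
$\frac{300}{89} + o{\left(3 \right)} = \frac{300}{89} + \left(-10 + 3\right)^{2} = 300 \cdot \frac{1}{89} + \left(-7\right)^{2} = \frac{300}{89} + 49 = \frac{4661}{89}$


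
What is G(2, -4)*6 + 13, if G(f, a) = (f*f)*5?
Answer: 133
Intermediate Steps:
G(f, a) = 5*f² (G(f, a) = f²*5 = 5*f²)
G(2, -4)*6 + 13 = (5*2²)*6 + 13 = (5*4)*6 + 13 = 20*6 + 13 = 120 + 13 = 133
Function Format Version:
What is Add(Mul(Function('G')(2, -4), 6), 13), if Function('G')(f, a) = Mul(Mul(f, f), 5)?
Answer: 133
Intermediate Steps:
Function('G')(f, a) = Mul(5, Pow(f, 2)) (Function('G')(f, a) = Mul(Pow(f, 2), 5) = Mul(5, Pow(f, 2)))
Add(Mul(Function('G')(2, -4), 6), 13) = Add(Mul(Mul(5, Pow(2, 2)), 6), 13) = Add(Mul(Mul(5, 4), 6), 13) = Add(Mul(20, 6), 13) = Add(120, 13) = 133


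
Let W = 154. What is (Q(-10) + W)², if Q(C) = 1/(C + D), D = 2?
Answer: 1515361/64 ≈ 23678.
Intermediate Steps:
Q(C) = 1/(2 + C) (Q(C) = 1/(C + 2) = 1/(2 + C))
(Q(-10) + W)² = (1/(2 - 10) + 154)² = (1/(-8) + 154)² = (-⅛ + 154)² = (1231/8)² = 1515361/64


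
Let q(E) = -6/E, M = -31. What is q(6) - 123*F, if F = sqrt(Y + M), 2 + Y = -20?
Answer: -1 - 123*I*sqrt(53) ≈ -1.0 - 895.45*I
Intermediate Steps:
Y = -22 (Y = -2 - 20 = -22)
F = I*sqrt(53) (F = sqrt(-22 - 31) = sqrt(-53) = I*sqrt(53) ≈ 7.2801*I)
q(6) - 123*F = -6/6 - 123*I*sqrt(53) = -6*1/6 - 123*I*sqrt(53) = -1 - 123*I*sqrt(53)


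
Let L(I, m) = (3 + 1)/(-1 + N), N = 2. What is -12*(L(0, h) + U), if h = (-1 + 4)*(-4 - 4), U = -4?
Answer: 0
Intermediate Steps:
h = -24 (h = 3*(-8) = -24)
L(I, m) = 4 (L(I, m) = (3 + 1)/(-1 + 2) = 4/1 = 4*1 = 4)
-12*(L(0, h) + U) = -12*(4 - 4) = -12*0 = 0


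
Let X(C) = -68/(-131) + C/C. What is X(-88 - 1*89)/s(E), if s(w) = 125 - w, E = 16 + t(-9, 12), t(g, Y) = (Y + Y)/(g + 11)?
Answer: 199/12707 ≈ 0.015661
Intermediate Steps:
X(C) = 199/131 (X(C) = -68*(-1/131) + 1 = 68/131 + 1 = 199/131)
t(g, Y) = 2*Y/(11 + g) (t(g, Y) = (2*Y)/(11 + g) = 2*Y/(11 + g))
E = 28 (E = 16 + 2*12/(11 - 9) = 16 + 2*12/2 = 16 + 2*12*(½) = 16 + 12 = 28)
X(-88 - 1*89)/s(E) = 199/(131*(125 - 1*28)) = 199/(131*(125 - 28)) = (199/131)/97 = (199/131)*(1/97) = 199/12707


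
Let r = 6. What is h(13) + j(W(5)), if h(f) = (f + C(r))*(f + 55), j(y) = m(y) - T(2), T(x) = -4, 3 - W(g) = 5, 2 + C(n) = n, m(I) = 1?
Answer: 1161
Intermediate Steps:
C(n) = -2 + n
W(g) = -2 (W(g) = 3 - 1*5 = 3 - 5 = -2)
j(y) = 5 (j(y) = 1 - 1*(-4) = 1 + 4 = 5)
h(f) = (4 + f)*(55 + f) (h(f) = (f + (-2 + 6))*(f + 55) = (f + 4)*(55 + f) = (4 + f)*(55 + f))
h(13) + j(W(5)) = (220 + 13**2 + 59*13) + 5 = (220 + 169 + 767) + 5 = 1156 + 5 = 1161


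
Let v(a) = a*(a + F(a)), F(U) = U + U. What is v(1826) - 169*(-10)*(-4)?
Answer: 9996068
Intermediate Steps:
F(U) = 2*U
v(a) = 3*a² (v(a) = a*(a + 2*a) = a*(3*a) = 3*a²)
v(1826) - 169*(-10)*(-4) = 3*1826² - 169*(-10)*(-4) = 3*3334276 + 1690*(-4) = 10002828 - 6760 = 9996068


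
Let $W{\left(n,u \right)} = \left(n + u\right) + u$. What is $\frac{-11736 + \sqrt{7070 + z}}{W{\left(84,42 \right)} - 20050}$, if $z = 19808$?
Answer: $\frac{5868}{9941} - \frac{\sqrt{26878}}{19882} \approx 0.58204$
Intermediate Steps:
$W{\left(n,u \right)} = n + 2 u$
$\frac{-11736 + \sqrt{7070 + z}}{W{\left(84,42 \right)} - 20050} = \frac{-11736 + \sqrt{7070 + 19808}}{\left(84 + 2 \cdot 42\right) - 20050} = \frac{-11736 + \sqrt{26878}}{\left(84 + 84\right) - 20050} = \frac{-11736 + \sqrt{26878}}{168 - 20050} = \frac{-11736 + \sqrt{26878}}{-19882} = \left(-11736 + \sqrt{26878}\right) \left(- \frac{1}{19882}\right) = \frac{5868}{9941} - \frac{\sqrt{26878}}{19882}$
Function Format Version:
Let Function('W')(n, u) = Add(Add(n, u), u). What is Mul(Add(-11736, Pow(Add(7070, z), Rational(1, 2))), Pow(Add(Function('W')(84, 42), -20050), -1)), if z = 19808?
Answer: Add(Rational(5868, 9941), Mul(Rational(-1, 19882), Pow(26878, Rational(1, 2)))) ≈ 0.58204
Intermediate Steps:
Function('W')(n, u) = Add(n, Mul(2, u))
Mul(Add(-11736, Pow(Add(7070, z), Rational(1, 2))), Pow(Add(Function('W')(84, 42), -20050), -1)) = Mul(Add(-11736, Pow(Add(7070, 19808), Rational(1, 2))), Pow(Add(Add(84, Mul(2, 42)), -20050), -1)) = Mul(Add(-11736, Pow(26878, Rational(1, 2))), Pow(Add(Add(84, 84), -20050), -1)) = Mul(Add(-11736, Pow(26878, Rational(1, 2))), Pow(Add(168, -20050), -1)) = Mul(Add(-11736, Pow(26878, Rational(1, 2))), Pow(-19882, -1)) = Mul(Add(-11736, Pow(26878, Rational(1, 2))), Rational(-1, 19882)) = Add(Rational(5868, 9941), Mul(Rational(-1, 19882), Pow(26878, Rational(1, 2))))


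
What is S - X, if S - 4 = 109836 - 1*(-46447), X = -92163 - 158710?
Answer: 407160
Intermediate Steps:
X = -250873
S = 156287 (S = 4 + (109836 - 1*(-46447)) = 4 + (109836 + 46447) = 4 + 156283 = 156287)
S - X = 156287 - 1*(-250873) = 156287 + 250873 = 407160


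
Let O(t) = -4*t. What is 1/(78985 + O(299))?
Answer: 1/77789 ≈ 1.2855e-5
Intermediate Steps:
1/(78985 + O(299)) = 1/(78985 - 4*299) = 1/(78985 - 1196) = 1/77789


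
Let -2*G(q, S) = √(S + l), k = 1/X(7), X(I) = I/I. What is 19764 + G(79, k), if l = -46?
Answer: 19764 - 3*I*√5/2 ≈ 19764.0 - 3.3541*I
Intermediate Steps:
X(I) = 1
k = 1 (k = 1/1 = 1)
G(q, S) = -√(-46 + S)/2 (G(q, S) = -√(S - 46)/2 = -√(-46 + S)/2)
19764 + G(79, k) = 19764 - √(-46 + 1)/2 = 19764 - 3*I*√5/2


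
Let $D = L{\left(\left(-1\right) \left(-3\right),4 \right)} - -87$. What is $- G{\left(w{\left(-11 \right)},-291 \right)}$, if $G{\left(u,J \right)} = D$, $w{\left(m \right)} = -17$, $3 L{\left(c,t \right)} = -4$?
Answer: $- \frac{257}{3} \approx -85.667$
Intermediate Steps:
$L{\left(c,t \right)} = - \frac{4}{3}$ ($L{\left(c,t \right)} = \frac{1}{3} \left(-4\right) = - \frac{4}{3}$)
$D = \frac{257}{3}$ ($D = - \frac{4}{3} - -87 = - \frac{4}{3} + 87 = \frac{257}{3} \approx 85.667$)
$G{\left(u,J \right)} = \frac{257}{3}$
$- G{\left(w{\left(-11 \right)},-291 \right)} = \left(-1\right) \frac{257}{3} = - \frac{257}{3}$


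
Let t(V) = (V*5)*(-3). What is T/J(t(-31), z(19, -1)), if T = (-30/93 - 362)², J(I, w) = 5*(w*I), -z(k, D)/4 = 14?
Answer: -5256576/5213425 ≈ -1.0083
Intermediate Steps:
t(V) = -15*V (t(V) = (5*V)*(-3) = -15*V)
z(k, D) = -56 (z(k, D) = -4*14 = -56)
J(I, w) = 5*I*w (J(I, w) = 5*(I*w) = 5*I*w)
T = 126157824/961 (T = (-30*1/93 - 362)² = (-10/31 - 362)² = (-11232/31)² = 126157824/961 ≈ 1.3128e+5)
T/J(t(-31), z(19, -1)) = 126157824/(961*((5*(-15*(-31))*(-56)))) = 126157824/(961*((5*465*(-56)))) = (126157824/961)/(-130200) = (126157824/961)*(-1/130200) = -5256576/5213425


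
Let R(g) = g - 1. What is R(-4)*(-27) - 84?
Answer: 51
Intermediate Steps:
R(g) = -1 + g
R(-4)*(-27) - 84 = (-1 - 4)*(-27) - 84 = -5*(-27) - 84 = 135 - 84 = 51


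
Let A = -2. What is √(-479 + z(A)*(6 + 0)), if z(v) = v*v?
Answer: I*√455 ≈ 21.331*I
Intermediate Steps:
z(v) = v²
√(-479 + z(A)*(6 + 0)) = √(-479 + (-2)²*(6 + 0)) = √(-479 + 4*6) = √(-479 + 24) = √(-455) = I*√455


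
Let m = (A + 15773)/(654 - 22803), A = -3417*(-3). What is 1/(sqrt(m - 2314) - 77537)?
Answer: -1717367013/133159537365791 - 3*I*sqrt(126197151410)/133159537365791 ≈ -1.2897e-5 - 8.0034e-9*I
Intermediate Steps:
A = 10251
m = -26024/22149 (m = (10251 + 15773)/(654 - 22803) = 26024/(-22149) = 26024*(-1/22149) = -26024/22149 ≈ -1.1750)
1/(sqrt(m - 2314) - 77537) = 1/(sqrt(-26024/22149 - 2314) - 77537) = 1/(sqrt(-51278810/22149) - 77537) = 1/(I*sqrt(126197151410)/7383 - 77537) = 1/(-77537 + I*sqrt(126197151410)/7383)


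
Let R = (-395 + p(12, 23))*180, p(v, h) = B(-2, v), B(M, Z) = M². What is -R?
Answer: 70380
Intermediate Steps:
p(v, h) = 4 (p(v, h) = (-2)² = 4)
R = -70380 (R = (-395 + 4)*180 = -391*180 = -70380)
-R = -1*(-70380) = 70380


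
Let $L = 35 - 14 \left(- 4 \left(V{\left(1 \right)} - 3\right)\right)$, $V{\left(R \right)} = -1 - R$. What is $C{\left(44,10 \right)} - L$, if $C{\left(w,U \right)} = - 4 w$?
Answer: $69$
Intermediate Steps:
$L = -245$ ($L = 35 - 14 \left(- 4 \left(\left(-1 - 1\right) - 3\right)\right) = 35 - 14 \left(- 4 \left(-2 - 3\right)\right) = 35 - 14 \left(\left(-4\right) \left(-5\right)\right) = 35 - 280 = -245$)
$C{\left(44,10 \right)} - L = \left(-4\right) 44 - -245 = -176 + 245 = 69$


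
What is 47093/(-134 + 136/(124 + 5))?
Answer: -6074997/17150 ≈ -354.23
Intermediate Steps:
47093/(-134 + 136/(124 + 5)) = 47093/(-134 + 136/129) = 47093/(-17150/129) = 47093*(-129/17150) = -6074997/17150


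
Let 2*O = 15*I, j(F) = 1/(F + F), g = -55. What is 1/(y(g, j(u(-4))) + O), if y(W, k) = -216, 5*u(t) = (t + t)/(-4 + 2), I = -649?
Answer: -2/10167 ≈ -0.00019671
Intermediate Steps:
u(t) = -t/5 (u(t) = ((t + t)/(-4 + 2))/5 = ((2*t)/(-2))/5 = ((2*t)*(-1/2))/5 = (-t)/5 = -t/5)
j(F) = 1/(2*F)
O = -9735/2 (O = (15*(-649))/2 = (1/2)*(-9735) = -9735/2 ≈ -4867.5)
1/(y(g, j(u(-4))) + O) = 1/(-216 - 9735/2) = 1/(-10167/2) = -2/10167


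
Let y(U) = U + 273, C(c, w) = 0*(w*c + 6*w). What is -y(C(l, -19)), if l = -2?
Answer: -273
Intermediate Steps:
C(c, w) = 0 (C(c, w) = 0*(c*w + 6*w) = 0*(6*w + c*w) = 0)
y(U) = 273 + U
-y(C(l, -19)) = -(273 + 0) = -1*273 = -273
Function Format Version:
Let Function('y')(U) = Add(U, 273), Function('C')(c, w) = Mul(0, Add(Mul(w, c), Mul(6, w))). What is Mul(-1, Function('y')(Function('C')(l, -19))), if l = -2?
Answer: -273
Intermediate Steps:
Function('C')(c, w) = 0 (Function('C')(c, w) = Mul(0, Add(Mul(c, w), Mul(6, w))) = Mul(0, Add(Mul(6, w), Mul(c, w))) = 0)
Function('y')(U) = Add(273, U)
Mul(-1, Function('y')(Function('C')(l, -19))) = Mul(-1, Add(273, 0)) = Mul(-1, 273) = -273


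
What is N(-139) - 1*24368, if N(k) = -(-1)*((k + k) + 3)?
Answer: -24643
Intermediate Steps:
N(k) = 3 + 2*k (N(k) = -(-1)*(2*k + 3) = -(-1)*(3 + 2*k) = -(-3 - 2*k) = 3 + 2*k)
N(-139) - 1*24368 = (3 + 2*(-139)) - 1*24368 = (3 - 278) - 24368 = -275 - 24368 = -24643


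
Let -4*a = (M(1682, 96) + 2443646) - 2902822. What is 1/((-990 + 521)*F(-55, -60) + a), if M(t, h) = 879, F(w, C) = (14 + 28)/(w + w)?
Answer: 220/25245731 ≈ 8.7143e-6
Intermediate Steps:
F(w, C) = 21/w (F(w, C) = 42/((2*w)) = 42*(1/(2*w)) = 21/w)
a = 458297/4 (a = -((879 + 2443646) - 2902822)/4 = -(2444525 - 2902822)/4 = -¼*(-458297) = 458297/4 ≈ 1.1457e+5)
1/((-990 + 521)*F(-55, -60) + a) = 1/((-990 + 521)*(21/(-55)) + 458297/4) = 1/(-9849*(-1)/55 + 458297/4) = 1/(-469*(-21/55) + 458297/4) = 1/(9849/55 + 458297/4) = 1/(25245731/220) = 220/25245731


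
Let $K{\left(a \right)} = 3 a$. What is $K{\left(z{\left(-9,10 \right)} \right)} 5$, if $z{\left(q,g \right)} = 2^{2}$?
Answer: $60$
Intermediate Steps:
$z{\left(q,g \right)} = 4$
$K{\left(z{\left(-9,10 \right)} \right)} 5 = 3 \cdot 4 \cdot 5 = 12 \cdot 5 = 60$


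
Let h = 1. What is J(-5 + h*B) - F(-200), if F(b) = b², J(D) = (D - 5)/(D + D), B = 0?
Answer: -39999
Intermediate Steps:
J(D) = (-5 + D)/(2*D) (J(D) = (-5 + D)/((2*D)) = (-5 + D)*(1/(2*D)) = (-5 + D)/(2*D))
J(-5 + h*B) - F(-200) = (-5 + (-5 + 1*0))/(2*(-5 + 1*0)) - 1*(-200)² = (-5 + (-5 + 0))/(2*(-5 + 0)) - 1*40000 = (½)*(-5 - 5)/(-5) - 40000 = (½)*(-⅕)*(-10) - 40000 = 1 - 40000 = -39999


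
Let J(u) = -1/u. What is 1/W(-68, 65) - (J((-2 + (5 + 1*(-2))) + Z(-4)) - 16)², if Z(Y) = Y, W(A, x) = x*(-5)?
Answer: -717934/2925 ≈ -245.45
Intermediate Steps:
W(A, x) = -5*x
1/W(-68, 65) - (J((-2 + (5 + 1*(-2))) + Z(-4)) - 16)² = 1/(-5*65) - (-1/((-2 + (5 + 1*(-2))) - 4) - 16)² = 1/(-325) - (-1/((-2 + (5 - 2)) - 4) - 16)² = -1/325 - (-1/((-2 + 3) - 4) - 16)² = -1/325 - (-1/(1 - 4) - 16)² = -1/325 - (-1/(-3) - 16)² = -1/325 - (-1*(-⅓) - 16)² = -1/325 - (⅓ - 16)² = -1/325 - (-47/3)² = -1/325 - 1*2209/9 = -1/325 - 2209/9 = -717934/2925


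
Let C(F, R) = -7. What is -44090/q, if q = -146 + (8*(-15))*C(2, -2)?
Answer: -22045/347 ≈ -63.530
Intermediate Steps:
q = 694 (q = -146 + (8*(-15))*(-7) = -146 - 120*(-7) = -146 + 840 = 694)
-44090/q = -44090/694 = -44090*1/694 = -22045/347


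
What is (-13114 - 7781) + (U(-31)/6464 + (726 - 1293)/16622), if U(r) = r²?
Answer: -1122521387753/53722304 ≈ -20895.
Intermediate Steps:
(-13114 - 7781) + (U(-31)/6464 + (726 - 1293)/16622) = (-13114 - 7781) + ((-31)²/6464 + (726 - 1293)/16622) = -20895 + (961*(1/6464) - 567*1/16622) = -20895 + (961/6464 - 567/16622) = -20895 + 6154327/53722304 = -1122521387753/53722304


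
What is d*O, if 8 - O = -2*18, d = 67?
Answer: 2948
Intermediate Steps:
O = 44 (O = 8 - (-2)*18 = 8 - 1*(-36) = 8 + 36 = 44)
d*O = 67*44 = 2948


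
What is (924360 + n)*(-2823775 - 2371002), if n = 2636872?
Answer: -18499806085264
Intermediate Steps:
(924360 + n)*(-2823775 - 2371002) = (924360 + 2636872)*(-2823775 - 2371002) = 3561232*(-5194777) = -18499806085264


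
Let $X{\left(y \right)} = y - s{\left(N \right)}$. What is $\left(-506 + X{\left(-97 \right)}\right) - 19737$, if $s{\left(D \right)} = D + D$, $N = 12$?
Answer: $-20364$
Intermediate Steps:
$s{\left(D \right)} = 2 D$
$X{\left(y \right)} = -24 + y$ ($X{\left(y \right)} = y - 2 \cdot 12 = y - 24 = -24 + y$)
$\left(-506 + X{\left(-97 \right)}\right) - 19737 = \left(-506 - 121\right) - 19737 = -627 - 19737 = -20364$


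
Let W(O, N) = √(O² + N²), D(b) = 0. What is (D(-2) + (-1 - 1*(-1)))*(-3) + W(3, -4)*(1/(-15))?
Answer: -⅓ ≈ -0.33333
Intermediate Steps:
W(O, N) = √(N² + O²)
(D(-2) + (-1 - 1*(-1)))*(-3) + W(3, -4)*(1/(-15)) = (0 + (-1 - 1*(-1)))*(-3) + √((-4)² + 3²)*(1/(-15)) = (0 + (-1 + 1))*(-3) + √(16 + 9)*(1*(-1/15)) = (0 + 0)*(-3) + √25*(-1/15) = 0*(-3) + 5*(-1/15) = 0 - ⅓ = -⅓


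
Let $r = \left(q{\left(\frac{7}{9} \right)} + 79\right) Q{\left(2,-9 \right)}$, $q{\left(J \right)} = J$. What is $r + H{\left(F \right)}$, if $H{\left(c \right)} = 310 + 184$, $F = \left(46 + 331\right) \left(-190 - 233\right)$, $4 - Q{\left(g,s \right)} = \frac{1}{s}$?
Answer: $\frac{66580}{81} \approx 821.98$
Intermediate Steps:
$Q{\left(g,s \right)} = 4 - \frac{1}{s}$
$F = -159471$ ($F = 377 \left(-423\right) = -159471$)
$H{\left(c \right)} = 494$
$r = \frac{26566}{81}$ ($r = \left(\frac{7}{9} + 79\right) \left(4 - \frac{1}{-9}\right) = \left(7 \cdot \frac{1}{9} + 79\right) \left(4 - - \frac{1}{9}\right) = \left(\frac{7}{9} + 79\right) \left(4 + \frac{1}{9}\right) = \frac{718}{9} \cdot \frac{37}{9} = \frac{26566}{81} \approx 327.98$)
$r + H{\left(F \right)} = \frac{26566}{81} + 494 = \frac{66580}{81}$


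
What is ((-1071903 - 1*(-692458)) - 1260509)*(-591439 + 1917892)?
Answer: -2175321903162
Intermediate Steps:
((-1071903 - 1*(-692458)) - 1260509)*(-591439 + 1917892) = ((-1071903 + 692458) - 1260509)*1326453 = (-379445 - 1260509)*1326453 = -1639954*1326453 = -2175321903162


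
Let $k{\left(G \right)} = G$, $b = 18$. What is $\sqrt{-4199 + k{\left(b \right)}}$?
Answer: $i \sqrt{4181} \approx 64.661 i$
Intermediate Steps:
$\sqrt{-4199 + k{\left(b \right)}} = \sqrt{-4199 + 18} = \sqrt{-4181} = i \sqrt{4181}$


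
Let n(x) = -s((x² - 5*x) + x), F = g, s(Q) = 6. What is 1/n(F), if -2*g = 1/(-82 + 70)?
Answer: -⅙ ≈ -0.16667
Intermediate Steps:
g = 1/24 (g = -1/(2*(-82 + 70)) = -½/(-12) = -½*(-1/12) = 1/24 ≈ 0.041667)
F = 1/24 ≈ 0.041667
n(x) = -6 (n(x) = -1*6 = -6)
1/n(F) = 1/(-6) = -⅙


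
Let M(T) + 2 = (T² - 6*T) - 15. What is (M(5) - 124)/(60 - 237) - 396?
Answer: -69946/177 ≈ -395.18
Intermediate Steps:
M(T) = -17 + T² - 6*T (M(T) = -2 + ((T² - 6*T) - 15) = -2 + (-15 + T² - 6*T) = -17 + T² - 6*T)
(M(5) - 124)/(60 - 237) - 396 = ((-17 + 5² - 6*5) - 124)/(60 - 237) - 396 = ((-17 + 25 - 30) - 124)/(-177) - 396 = (-22 - 124)*(-1/177) - 396 = -146*(-1/177) - 396 = 146/177 - 396 = -69946/177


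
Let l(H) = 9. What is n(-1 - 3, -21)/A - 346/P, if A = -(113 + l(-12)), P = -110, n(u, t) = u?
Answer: 10663/3355 ≈ 3.1782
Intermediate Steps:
A = -122 (A = -(113 + 9) = -1*122 = -122)
n(-1 - 3, -21)/A - 346/P = (-1 - 3)/(-122) - 346/(-110) = -4*(-1/122) - 346*(-1/110) = 2/61 + 173/55 = 10663/3355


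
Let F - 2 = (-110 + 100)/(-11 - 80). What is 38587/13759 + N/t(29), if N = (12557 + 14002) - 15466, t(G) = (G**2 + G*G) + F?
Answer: 19802813515/2108621786 ≈ 9.3914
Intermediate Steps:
F = 192/91 (F = 2 + (-110 + 100)/(-11 - 80) = 2 - 10/(-91) = 2 - 10*(-1/91) = 2 + 10/91 = 192/91 ≈ 2.1099)
t(G) = 192/91 + 2*G**2 (t(G) = (G**2 + G*G) + 192/91 = (G**2 + G**2) + 192/91 = 2*G**2 + 192/91 = 192/91 + 2*G**2)
N = 11093 (N = 26559 - 15466 = 11093)
38587/13759 + N/t(29) = 38587/13759 + 11093/(192/91 + 2*29**2) = 38587*(1/13759) + 11093/(192/91 + 2*841) = 38587/13759 + 11093/(192/91 + 1682) = 38587/13759 + 11093/(153254/91) = 38587/13759 + 11093*(91/153254) = 38587/13759 + 1009463/153254 = 19802813515/2108621786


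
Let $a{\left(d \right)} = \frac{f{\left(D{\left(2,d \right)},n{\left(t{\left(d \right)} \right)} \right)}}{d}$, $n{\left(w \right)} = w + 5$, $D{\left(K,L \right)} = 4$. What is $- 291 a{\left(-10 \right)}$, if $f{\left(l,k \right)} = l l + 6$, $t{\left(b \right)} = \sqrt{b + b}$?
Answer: $\frac{3201}{5} \approx 640.2$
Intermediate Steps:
$t{\left(b \right)} = \sqrt{2} \sqrt{b}$ ($t{\left(b \right)} = \sqrt{2 b} = \sqrt{2} \sqrt{b}$)
$n{\left(w \right)} = 5 + w$
$f{\left(l,k \right)} = 6 + l^{2}$ ($f{\left(l,k \right)} = l^{2} + 6 = 6 + l^{2}$)
$a{\left(d \right)} = \frac{22}{d}$ ($a{\left(d \right)} = \frac{6 + 4^{2}}{d} = \frac{6 + 16}{d} = \frac{22}{d}$)
$- 291 a{\left(-10 \right)} = - 291 \frac{22}{-10} = - 291 \cdot 22 \left(- \frac{1}{10}\right) = \left(-291\right) \left(- \frac{11}{5}\right) = \frac{3201}{5}$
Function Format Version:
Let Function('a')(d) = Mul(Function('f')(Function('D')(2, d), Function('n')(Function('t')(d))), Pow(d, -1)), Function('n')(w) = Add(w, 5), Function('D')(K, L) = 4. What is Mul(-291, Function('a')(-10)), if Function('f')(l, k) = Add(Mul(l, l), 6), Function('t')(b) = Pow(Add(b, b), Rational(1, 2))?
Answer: Rational(3201, 5) ≈ 640.20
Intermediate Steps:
Function('t')(b) = Mul(Pow(2, Rational(1, 2)), Pow(b, Rational(1, 2))) (Function('t')(b) = Pow(Mul(2, b), Rational(1, 2)) = Mul(Pow(2, Rational(1, 2)), Pow(b, Rational(1, 2))))
Function('n')(w) = Add(5, w)
Function('f')(l, k) = Add(6, Pow(l, 2)) (Function('f')(l, k) = Add(Pow(l, 2), 6) = Add(6, Pow(l, 2)))
Function('a')(d) = Mul(22, Pow(d, -1)) (Function('a')(d) = Mul(Add(6, Pow(4, 2)), Pow(d, -1)) = Mul(Add(6, 16), Pow(d, -1)) = Mul(22, Pow(d, -1)))
Mul(-291, Function('a')(-10)) = Mul(-291, Mul(22, Pow(-10, -1))) = Mul(-291, Mul(22, Rational(-1, 10))) = Mul(-291, Rational(-11, 5)) = Rational(3201, 5)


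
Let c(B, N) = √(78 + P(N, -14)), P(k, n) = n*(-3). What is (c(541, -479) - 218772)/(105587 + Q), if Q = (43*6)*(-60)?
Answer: -218772/90107 + 2*√30/90107 ≈ -2.4278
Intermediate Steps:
Q = -15480 (Q = 258*(-60) = -15480)
P(k, n) = -3*n
c(B, N) = 2*√30 (c(B, N) = √(78 - 3*(-14)) = √(78 + 42) = √120 = 2*√30)
(c(541, -479) - 218772)/(105587 + Q) = (2*√30 - 218772)/(105587 - 15480) = (-218772 + 2*√30)/90107 = (-218772 + 2*√30)*(1/90107) = -218772/90107 + 2*√30/90107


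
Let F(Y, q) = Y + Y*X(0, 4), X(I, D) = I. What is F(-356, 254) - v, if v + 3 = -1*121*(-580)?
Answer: -70533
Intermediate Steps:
F(Y, q) = Y (F(Y, q) = Y + Y*0 = Y + 0 = Y)
v = 70177 (v = -3 - 1*121*(-580) = -3 - 121*(-580) = -3 + 70180 = 70177)
F(-356, 254) - v = -356 - 1*70177 = -356 - 70177 = -70533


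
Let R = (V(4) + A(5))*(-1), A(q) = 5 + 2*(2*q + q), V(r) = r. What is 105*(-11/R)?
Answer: 385/13 ≈ 29.615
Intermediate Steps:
A(q) = 5 + 6*q (A(q) = 5 + 2*(3*q) = 5 + 6*q)
R = -39 (R = (4 + (5 + 6*5))*(-1) = (4 + (5 + 30))*(-1) = (4 + 35)*(-1) = 39*(-1) = -39)
105*(-11/R) = 105*(-11/(-39)) = 105*(-11*(-1/39)) = 105*(11/39) = 385/13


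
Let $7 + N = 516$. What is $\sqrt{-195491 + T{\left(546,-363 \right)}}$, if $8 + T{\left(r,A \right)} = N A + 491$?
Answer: $5 i \sqrt{15191} \approx 616.26 i$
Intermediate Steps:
$N = 509$ ($N = -7 + 516 = 509$)
$T{\left(r,A \right)} = 483 + 509 A$ ($T{\left(r,A \right)} = -8 + \left(509 A + 491\right) = -8 + \left(491 + 509 A\right) = 483 + 509 A$)
$\sqrt{-195491 + T{\left(546,-363 \right)}} = \sqrt{-195491 + \left(483 + 509 \left(-363\right)\right)} = \sqrt{-195491 + \left(483 - 184767\right)} = \sqrt{-195491 - 184284} = \sqrt{-379775} = 5 i \sqrt{15191}$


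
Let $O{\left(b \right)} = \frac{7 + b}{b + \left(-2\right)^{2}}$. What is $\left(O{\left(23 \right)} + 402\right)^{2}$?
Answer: $\frac{13162384}{81} \approx 1.625 \cdot 10^{5}$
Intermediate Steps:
$O{\left(b \right)} = \frac{7 + b}{4 + b}$ ($O{\left(b \right)} = \frac{7 + b}{b + 4} = \frac{7 + b}{4 + b}$)
$\left(O{\left(23 \right)} + 402\right)^{2} = \left(\frac{7 + 23}{4 + 23} + 402\right)^{2} = \left(\frac{1}{27} \cdot 30 + 402\right)^{2} = \left(\frac{10}{9} + 402\right)^{2} = \left(\frac{3628}{9}\right)^{2} = \frac{13162384}{81}$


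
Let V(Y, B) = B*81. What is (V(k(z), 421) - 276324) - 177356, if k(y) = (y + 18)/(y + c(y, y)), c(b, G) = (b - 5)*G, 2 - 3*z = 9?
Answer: -419579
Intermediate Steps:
z = -7/3 (z = 2/3 - 1/3*9 = 2/3 - 3 = -7/3 ≈ -2.3333)
c(b, G) = G*(-5 + b) (c(b, G) = (-5 + b)*G = G*(-5 + b))
k(y) = (18 + y)/(y + y*(-5 + y)) (k(y) = (y + 18)/(y + y*(-5 + y)) = (18 + y)/(y + y*(-5 + y)))
V(Y, B) = 81*B
(V(k(z), 421) - 276324) - 177356 = (81*421 - 276324) - 177356 = (34101 - 276324) - 177356 = -242223 - 177356 = -419579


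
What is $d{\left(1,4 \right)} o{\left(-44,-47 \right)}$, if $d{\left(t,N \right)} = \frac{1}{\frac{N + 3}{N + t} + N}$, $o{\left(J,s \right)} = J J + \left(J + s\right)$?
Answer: $\frac{1025}{3} \approx 341.67$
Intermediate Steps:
$o{\left(J,s \right)} = J + s + J^{2}$ ($o{\left(J,s \right)} = J^{2} + \left(J + s\right) = J + s + J^{2}$)
$d{\left(t,N \right)} = \frac{1}{N + \frac{3 + N}{N + t}}$ ($d{\left(t,N \right)} = \frac{1}{\frac{3 + N}{N + t} + N} = \frac{1}{N + \frac{3 + N}{N + t}}$)
$d{\left(1,4 \right)} o{\left(-44,-47 \right)} = \frac{4 + 1}{3 + 4 + 4^{2} + 4 \cdot 1} \left(-44 - 47 + \left(-44\right)^{2}\right) = \frac{1}{3 + 4 + 16 + 4} \cdot 5 \left(-44 - 47 + 1936\right) = \frac{1}{27} \cdot 5 \cdot 1845 = \frac{5}{27} \cdot 1845 = \frac{1025}{3}$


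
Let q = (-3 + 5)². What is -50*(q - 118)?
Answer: 5700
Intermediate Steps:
q = 4 (q = 2² = 4)
-50*(q - 118) = -50*(4 - 118) = -50*(-114) = 5700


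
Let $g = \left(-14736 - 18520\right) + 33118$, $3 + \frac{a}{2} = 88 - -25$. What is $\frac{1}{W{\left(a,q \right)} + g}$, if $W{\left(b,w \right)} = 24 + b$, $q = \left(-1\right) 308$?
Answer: $\frac{1}{106} \approx 0.009434$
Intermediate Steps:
$a = 220$ ($a = -6 + 2 \left(88 - -25\right) = -6 + 2 \left(88 + 25\right) = -6 + 2 \cdot 113 = -6 + 226 = 220$)
$q = -308$
$g = -138$ ($g = -33256 + 33118 = -138$)
$\frac{1}{W{\left(a,q \right)} + g} = \frac{1}{\left(24 + 220\right) - 138} = \frac{1}{244 - 138} = \frac{1}{106}$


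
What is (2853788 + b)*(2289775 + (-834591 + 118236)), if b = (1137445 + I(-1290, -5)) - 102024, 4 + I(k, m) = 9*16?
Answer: 6119579503580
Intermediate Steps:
I(k, m) = 140 (I(k, m) = -4 + 9*16 = -4 + 144 = 140)
b = 1035561 (b = (1137445 + 140) - 102024 = 1137585 - 102024 = 1035561)
(2853788 + b)*(2289775 + (-834591 + 118236)) = (2853788 + 1035561)*(2289775 + (-834591 + 118236)) = 3889349*(2289775 - 716355) = 3889349*1573420 = 6119579503580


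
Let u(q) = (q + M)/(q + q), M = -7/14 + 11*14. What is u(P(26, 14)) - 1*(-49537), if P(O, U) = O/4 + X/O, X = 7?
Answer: 17441191/352 ≈ 49549.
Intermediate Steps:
M = 307/2 (M = -7*1/14 + 154 = -½ + 154 = 307/2 ≈ 153.50)
P(O, U) = 7/O + O/4 (P(O, U) = O/4 + 7/O = 7/O + O/4)
u(q) = (307/2 + q)/(2*q) (u(q) = (q + 307/2)/(q + q) = (307/2 + q)/((2*q)) = (307/2 + q)*(1/(2*q)) = (307/2 + q)/(2*q))
u(P(26, 14)) - 1*(-49537) = (307 + 2*(7/26 + (¼)*26))/(4*(7/26 + (¼)*26)) - 1*(-49537) = (307 + 2*(7*(1/26) + 13/2))/(4*(7*(1/26) + 13/2)) + 49537 = (307 + 2*(7/26 + 13/2))/(4*(7/26 + 13/2)) + 49537 = (307 + 2*(88/13))/(4*(88/13)) + 49537 = (¼)*(13/88)*(307 + 176/13) + 49537 = (¼)*(13/88)*(4167/13) + 49537 = 4167/352 + 49537 = 17441191/352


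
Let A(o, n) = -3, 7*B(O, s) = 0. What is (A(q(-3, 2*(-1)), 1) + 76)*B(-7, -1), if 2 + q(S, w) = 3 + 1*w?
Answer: 0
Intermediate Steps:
q(S, w) = 1 + w (q(S, w) = -2 + (3 + 1*w) = -2 + (3 + w) = 1 + w)
B(O, s) = 0 (B(O, s) = (⅐)*0 = 0)
(A(q(-3, 2*(-1)), 1) + 76)*B(-7, -1) = (-3 + 76)*0 = 73*0 = 0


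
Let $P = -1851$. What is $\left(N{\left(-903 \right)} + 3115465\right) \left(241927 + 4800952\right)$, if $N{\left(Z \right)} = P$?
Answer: $15701578654706$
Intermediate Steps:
$N{\left(Z \right)} = -1851$
$\left(N{\left(-903 \right)} + 3115465\right) \left(241927 + 4800952\right) = \left(-1851 + 3115465\right) \left(241927 + 4800952\right) = 3113614 \cdot 5042879 = 15701578654706$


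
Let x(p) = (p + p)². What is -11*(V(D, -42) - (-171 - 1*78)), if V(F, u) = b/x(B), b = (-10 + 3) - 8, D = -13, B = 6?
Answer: -131417/48 ≈ -2737.9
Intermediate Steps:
x(p) = 4*p² (x(p) = (2*p)² = 4*p²)
b = -15 (b = -7 - 8 = -15)
V(F, u) = -5/48 (V(F, u) = -15/(4*6²) = -15/(4*36) = -15/144 = -15*1/144 = -5/48)
-11*(V(D, -42) - (-171 - 1*78)) = -11*(-5/48 - (-171 - 1*78)) = -11*(-5/48 - (-171 - 78)) = -11*(-5/48 - 1*(-249)) = -11*(-5/48 + 249) = -11*11947/48 = -131417/48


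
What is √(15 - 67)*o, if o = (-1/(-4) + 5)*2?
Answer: 21*I*√13 ≈ 75.717*I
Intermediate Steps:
o = 21/2 (o = (-1*(-¼) + 5)*2 = (¼ + 5)*2 = (21/4)*2 = 21/2 ≈ 10.500)
√(15 - 67)*o = √(15 - 67)*(21/2) = √(-52)*(21/2) = (2*I*√13)*(21/2) = 21*I*√13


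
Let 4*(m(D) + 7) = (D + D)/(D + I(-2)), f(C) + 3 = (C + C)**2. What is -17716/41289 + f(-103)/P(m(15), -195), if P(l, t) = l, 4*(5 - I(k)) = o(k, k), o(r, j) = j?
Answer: -71837480369/11230608 ≈ -6396.6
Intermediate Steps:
I(k) = 5 - k/4
f(C) = -3 + 4*C**2 (f(C) = -3 + (C + C)**2 = -3 + (2*C)**2 = -3 + 4*C**2)
m(D) = -7 + D/(2*(11/2 + D)) (m(D) = -7 + ((D + D)/(D + (5 - 1/4*(-2))))/4 = -7 + ((2*D)/(D + (5 + 1/2)))/4 = -7 + ((2*D)/(D + 11/2))/4 = -7 + ((2*D)/(11/2 + D))/4 = -7 + (2*D/(11/2 + D))/4 = -7 + D/(2*(11/2 + D)))
-17716/41289 + f(-103)/P(m(15), -195) = -17716/41289 + (-3 + 4*(-103)**2)/(((-77 - 13*15)/(11 + 2*15))) = -17716*1/41289 + (-3 + 4*10609)/(((-77 - 195)/(11 + 30))) = -17716/41289 + (-3 + 42436)/((-272/41)) = -17716/41289 + 42433/(((1/41)*(-272))) = -17716/41289 + 42433/(-272/41) = -17716/41289 + 42433*(-41/272) = -17716/41289 - 1739753/272 = -71837480369/11230608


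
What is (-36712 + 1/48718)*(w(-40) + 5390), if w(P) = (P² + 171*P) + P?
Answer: -98369436825/24359 ≈ -4.0383e+6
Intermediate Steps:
w(P) = P² + 172*P
(-36712 + 1/48718)*(w(-40) + 5390) = (-36712 + 1/48718)*(-40*(172 - 40) + 5390) = (-36712 + 1/48718)*(-40*132 + 5390) = -1788535215*(-5280 + 5390)/48718 = -1788535215/48718*110 = -98369436825/24359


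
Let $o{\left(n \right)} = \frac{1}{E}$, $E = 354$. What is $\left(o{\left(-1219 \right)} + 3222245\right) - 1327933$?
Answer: $\frac{670586449}{354} \approx 1.8943 \cdot 10^{6}$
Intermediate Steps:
$o{\left(n \right)} = \frac{1}{354}$
$\left(o{\left(-1219 \right)} + 3222245\right) - 1327933 = \left(\frac{1}{354} + 3222245\right) - 1327933 = \frac{1140674731}{354} - 1327933 = \frac{670586449}{354}$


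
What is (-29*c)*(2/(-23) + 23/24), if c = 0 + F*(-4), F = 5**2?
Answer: 348725/138 ≈ 2527.0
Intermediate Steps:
F = 25
c = -100 (c = 0 + 25*(-4) = 0 - 100 = -100)
(-29*c)*(2/(-23) + 23/24) = (-29*(-100))*(2/(-23) + 23/24) = 2900*(2*(-1/23) + 23*(1/24)) = 2900*(-2/23 + 23/24) = 2900*(481/552) = 348725/138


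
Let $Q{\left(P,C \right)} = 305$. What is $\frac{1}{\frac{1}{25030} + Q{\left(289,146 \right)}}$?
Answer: $\frac{25030}{7634151} \approx 0.0032787$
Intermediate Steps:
$\frac{1}{\frac{1}{25030} + Q{\left(289,146 \right)}} = \frac{1}{\frac{1}{25030} + 305} = \frac{1}{\frac{7634151}{25030}} = \frac{25030}{7634151}$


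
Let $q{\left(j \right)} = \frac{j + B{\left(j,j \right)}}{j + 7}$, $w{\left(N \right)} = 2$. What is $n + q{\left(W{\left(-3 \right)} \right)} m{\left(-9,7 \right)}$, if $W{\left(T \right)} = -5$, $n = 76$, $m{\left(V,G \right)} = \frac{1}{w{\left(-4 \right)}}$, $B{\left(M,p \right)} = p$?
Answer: $\frac{147}{2} \approx 73.5$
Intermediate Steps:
$m{\left(V,G \right)} = \frac{1}{2}$
$q{\left(j \right)} = \frac{2 j}{7 + j}$ ($q{\left(j \right)} = \frac{j + j}{j + 7} = \frac{2 j}{7 + j}$)
$n + q{\left(W{\left(-3 \right)} \right)} m{\left(-9,7 \right)} = 76 + 2 \left(-5\right) \frac{1}{7 - 5} \cdot \frac{1}{2} = 76 + 2 \left(-5\right) \frac{1}{2} \cdot \frac{1}{2} = 76 - \frac{5}{2} = \frac{147}{2}$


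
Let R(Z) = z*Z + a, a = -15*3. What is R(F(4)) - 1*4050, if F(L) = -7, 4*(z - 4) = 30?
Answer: -8351/2 ≈ -4175.5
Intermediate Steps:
z = 23/2 (z = 4 + (1/4)*30 = 4 + 15/2 = 23/2 ≈ 11.500)
a = -45
R(Z) = -45 + 23*Z/2 (R(Z) = 23*Z/2 - 45 = -45 + 23*Z/2)
R(F(4)) - 1*4050 = (-45 + (23/2)*(-7)) - 1*4050 = (-45 - 161/2) - 4050 = -251/2 - 4050 = -8351/2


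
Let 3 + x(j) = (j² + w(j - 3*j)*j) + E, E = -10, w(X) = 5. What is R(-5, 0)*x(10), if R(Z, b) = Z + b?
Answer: -685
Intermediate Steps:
x(j) = -13 + j² + 5*j (x(j) = -3 + ((j² + 5*j) - 10) = -3 + (-10 + j² + 5*j) = -13 + j² + 5*j)
R(-5, 0)*x(10) = (-5 + 0)*(-13 + 10² + 5*10) = -5*(-13 + 100 + 50) = -5*137 = -685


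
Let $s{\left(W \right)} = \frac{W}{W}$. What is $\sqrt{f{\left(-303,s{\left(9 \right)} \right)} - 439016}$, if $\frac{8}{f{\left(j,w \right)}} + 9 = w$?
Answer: $i \sqrt{439017} \approx 662.58 i$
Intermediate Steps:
$s{\left(W \right)} = 1$
$f{\left(j,w \right)} = \frac{8}{-9 + w}$
$\sqrt{f{\left(-303,s{\left(9 \right)} \right)} - 439016} = \sqrt{\frac{8}{-9 + 1} - 439016} = \sqrt{\frac{8}{-8} - 439016} = \sqrt{8 \left(- \frac{1}{8}\right) - 439016} = \sqrt{-1 - 439016} = \sqrt{-439017} = i \sqrt{439017}$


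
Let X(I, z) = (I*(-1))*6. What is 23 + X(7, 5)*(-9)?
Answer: 401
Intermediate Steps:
X(I, z) = -6*I (X(I, z) = -I*6 = -6*I)
23 + X(7, 5)*(-9) = 23 - 6*7*(-9) = 23 - 42*(-9) = 23 + 378 = 401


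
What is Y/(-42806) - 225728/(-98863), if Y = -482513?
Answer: 57365195487/4231929578 ≈ 13.555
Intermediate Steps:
Y/(-42806) - 225728/(-98863) = -482513/(-42806) - 225728/(-98863) = -482513*(-1/42806) - 225728*(-1/98863) = 482513/42806 + 225728/98863 = 57365195487/4231929578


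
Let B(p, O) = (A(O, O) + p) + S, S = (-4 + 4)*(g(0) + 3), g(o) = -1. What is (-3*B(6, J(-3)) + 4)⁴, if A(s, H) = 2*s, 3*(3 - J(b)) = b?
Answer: 2085136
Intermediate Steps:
J(b) = 3 - b/3
S = 0 (S = (-4 + 4)*(-1 + 3) = 0*2 = 0)
B(p, O) = p + 2*O (B(p, O) = (2*O + p) + 0 = (p + 2*O) + 0 = p + 2*O)
(-3*B(6, J(-3)) + 4)⁴ = (-3*(6 + 2*(3 - ⅓*(-3))) + 4)⁴ = (-3*(6 + 2*(3 + 1)) + 4)⁴ = (-3*(6 + 2*4) + 4)⁴ = (-3*(6 + 8) + 4)⁴ = (-3*14 + 4)⁴ = (-42 + 4)⁴ = (-38)⁴ = 2085136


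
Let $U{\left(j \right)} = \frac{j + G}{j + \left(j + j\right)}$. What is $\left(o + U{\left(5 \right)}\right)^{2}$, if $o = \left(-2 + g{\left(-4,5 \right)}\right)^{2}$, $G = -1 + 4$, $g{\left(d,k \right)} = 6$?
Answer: $\frac{61504}{225} \approx 273.35$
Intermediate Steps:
$G = 3$
$U{\left(j \right)} = \frac{3 + j}{3 j}$ ($U{\left(j \right)} = \frac{j + 3}{j + \left(j + j\right)} = \frac{3 + j}{j + 2 j} = \frac{3 + j}{3 j}$)
$o = 16$ ($o = \left(-2 + 6\right)^{2} = 4^{2} = 16$)
$\left(o + U{\left(5 \right)}\right)^{2} = \left(16 + \frac{3 + 5}{3 \cdot 5}\right)^{2} = \left(16 + \frac{1}{3} \cdot \frac{1}{5} \cdot 8\right)^{2} = \left(16 + \frac{8}{15}\right)^{2} = \left(\frac{248}{15}\right)^{2} = \frac{61504}{225}$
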